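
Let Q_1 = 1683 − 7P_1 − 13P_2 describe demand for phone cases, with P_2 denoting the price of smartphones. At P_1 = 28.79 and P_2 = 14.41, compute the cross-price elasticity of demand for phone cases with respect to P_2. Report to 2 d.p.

-0.14

At P_1 = 28.79 and P_2 = 14.41: Q_1 = 1294.14.
∂Q_1/∂P_2 = -13.
ε = (∂Q_1/∂P_2)(P_2/Q_1) = -13 × (14.41/1294.14) ≈ -0.14.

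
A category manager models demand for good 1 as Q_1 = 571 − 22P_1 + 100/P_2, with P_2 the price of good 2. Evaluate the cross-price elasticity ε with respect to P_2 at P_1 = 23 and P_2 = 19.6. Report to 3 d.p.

At P_1 = 23 and P_2 = 19.6: Q_1 = 70.102.
∂Q_1/∂P_2 = −100/P_2² = -0.2603.
ε = (∂Q_1/∂P_2)(P_2/Q_1) = -0.2603 × (19.6/70.102) ≈ -0.073.

-0.073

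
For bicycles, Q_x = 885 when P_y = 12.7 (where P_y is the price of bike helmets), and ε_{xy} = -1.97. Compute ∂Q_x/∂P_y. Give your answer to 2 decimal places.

ε = (∂Q_x/∂P_y)·(P_y/Q_x) ⇒ ∂Q_x/∂P_y = ε·Q_x/P_y = -1.97 × 885/12.7 ≈ -137.28.

-137.28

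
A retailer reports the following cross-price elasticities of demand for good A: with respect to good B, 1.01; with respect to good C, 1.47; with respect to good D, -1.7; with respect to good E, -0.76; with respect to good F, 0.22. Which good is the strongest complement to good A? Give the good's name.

good D

Complements have ε < 0. The most negative value is -1.7 (good D).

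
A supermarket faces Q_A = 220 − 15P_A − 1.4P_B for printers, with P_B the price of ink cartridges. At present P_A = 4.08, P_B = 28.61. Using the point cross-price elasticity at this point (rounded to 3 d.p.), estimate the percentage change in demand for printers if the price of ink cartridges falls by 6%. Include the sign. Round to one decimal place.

2.0%

At P_A = 4.08, P_B = 28.61: Q_A = 118.746.
∂Q_A/∂P_B = -1.4.
ε = (∂Q_A/∂P_B)(P_B/Q_A) = -1.4000 × 28.61/118.746 ≈ -0.337.
%ΔQ_A ≈ ε × %ΔP_B = -0.337 × (-6%) = 2.0%.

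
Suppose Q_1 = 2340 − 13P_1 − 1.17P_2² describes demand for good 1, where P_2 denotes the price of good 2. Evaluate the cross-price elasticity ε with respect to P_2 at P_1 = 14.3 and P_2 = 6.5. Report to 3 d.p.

At P_1 = 14.3 and P_2 = 6.5: Q_1 = 2104.668.
∂Q_1/∂P_2 = -2.34P_2 = -2.34(6.5) = -15.2100.
ε = (∂Q_1/∂P_2)(P_2/Q_1) = -15.2100 × (6.5/2104.668) ≈ -0.047.

-0.047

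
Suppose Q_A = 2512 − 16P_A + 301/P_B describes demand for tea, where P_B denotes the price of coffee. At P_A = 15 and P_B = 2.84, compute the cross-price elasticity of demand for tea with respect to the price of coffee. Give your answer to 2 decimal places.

-0.04

At P_A = 15 and P_B = 2.84: Q_A = 2377.986.
∂Q_A/∂P_B = −301/P_B² = -37.3190.
ε = (∂Q_A/∂P_B)(P_B/Q_A) = -37.3190 × (2.84/2377.986) ≈ -0.04.
ε < 0: complements.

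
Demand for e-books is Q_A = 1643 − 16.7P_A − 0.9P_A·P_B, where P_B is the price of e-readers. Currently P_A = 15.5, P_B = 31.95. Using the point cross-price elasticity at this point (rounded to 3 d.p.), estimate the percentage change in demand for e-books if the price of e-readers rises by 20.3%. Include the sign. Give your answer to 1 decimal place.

-9.6%

At P_A = 15.5, P_B = 31.95: Q_A = 938.447.
∂Q_A/∂P_B = -0.9P_A = -13.9500.
ε = (∂Q_A/∂P_B)(P_B/Q_A) = -13.9500 × 31.95/938.447 ≈ -0.475.
%ΔQ_A ≈ ε × %ΔP_B = -0.475 × (20.3%) = -9.6%.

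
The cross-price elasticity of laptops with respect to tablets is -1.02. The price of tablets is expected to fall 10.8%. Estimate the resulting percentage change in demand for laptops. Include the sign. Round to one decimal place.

%ΔQ ≈ ε × %ΔP of tablets = -1.02 × (-10.8%) = 11.0%.
Demand for laptops rises by about 11.0%.

11.0%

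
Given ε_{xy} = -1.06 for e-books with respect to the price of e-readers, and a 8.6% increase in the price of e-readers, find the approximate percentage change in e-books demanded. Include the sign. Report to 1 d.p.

-9.1%

%ΔQ ≈ ε × %ΔP of e-readers = -1.06 × (8.6%) = -9.1%.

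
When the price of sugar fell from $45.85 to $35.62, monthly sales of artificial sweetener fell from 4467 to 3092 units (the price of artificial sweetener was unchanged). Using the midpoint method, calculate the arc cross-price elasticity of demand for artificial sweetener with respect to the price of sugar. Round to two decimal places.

ΔQ_A = 3092 − 4467 = -1375; ΔP_B = 35.62 − 45.85 = -10.23.
Midpoints: Q̄_A = 3779.5, P̄_B = 40.73.
ε = (ΔQ_A/Q̄_A)/(ΔP_B/P̄_B) = (-1375/3779.5)/(-10.23/40.73) ≈ 1.45.
ε > 0: artificial sweetener and sugar are substitutes.

1.45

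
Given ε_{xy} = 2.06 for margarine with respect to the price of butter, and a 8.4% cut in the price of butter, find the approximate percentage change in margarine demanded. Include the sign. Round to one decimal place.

%ΔQ ≈ ε × %ΔP of butter = 2.06 × (-8.4%) = -17.3%.

-17.3%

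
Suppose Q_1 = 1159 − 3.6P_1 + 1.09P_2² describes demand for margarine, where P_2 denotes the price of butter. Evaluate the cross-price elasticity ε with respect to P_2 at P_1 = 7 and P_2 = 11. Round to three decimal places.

At P_1 = 7 and P_2 = 11: Q_1 = 1265.69.
∂Q_1/∂P_2 = 2.18P_2 = 2.18(11) = 23.9800.
ε = (∂Q_1/∂P_2)(P_2/Q_1) = 23.9800 × (11/1265.69) ≈ 0.208.
ε > 0: substitutes.

0.208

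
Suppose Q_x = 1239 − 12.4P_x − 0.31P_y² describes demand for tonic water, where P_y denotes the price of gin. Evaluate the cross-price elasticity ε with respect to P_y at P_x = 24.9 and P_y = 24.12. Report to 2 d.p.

-0.48

At P_x = 24.9 and P_y = 24.12: Q_x = 749.890.
∂Q_x/∂P_y = -0.62P_y = -0.62(24.12) = -14.9544.
ε = (∂Q_x/∂P_y)(P_y/Q_x) = -14.9544 × (24.12/749.890) ≈ -0.48.
ε < 0: complements.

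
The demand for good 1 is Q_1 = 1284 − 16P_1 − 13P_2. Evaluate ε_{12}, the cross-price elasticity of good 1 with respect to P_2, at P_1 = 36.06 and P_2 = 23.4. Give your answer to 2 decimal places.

-0.76

At P_1 = 36.06 and P_2 = 23.4: Q_1 = 402.84.
∂Q_1/∂P_2 = -13.
ε = (∂Q_1/∂P_2)(P_2/Q_1) = -13 × (23.4/402.84) ≈ -0.76.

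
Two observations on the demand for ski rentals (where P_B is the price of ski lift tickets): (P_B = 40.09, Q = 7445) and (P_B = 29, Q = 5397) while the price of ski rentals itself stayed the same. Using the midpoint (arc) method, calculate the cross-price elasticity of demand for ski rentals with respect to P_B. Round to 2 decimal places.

ΔQ_A = 5397 − 7445 = -2048; ΔP_B = 29 − 40.09 = -11.09.
Midpoints: Q̄_A = 6421.0, P̄_B = 34.55.
ε = (ΔQ_A/Q̄_A)/(ΔP_B/P̄_B) = (-2048/6421.0)/(-11.09/34.55) ≈ 0.99.
ε > 0: ski rentals and ski lift tickets are substitutes.

0.99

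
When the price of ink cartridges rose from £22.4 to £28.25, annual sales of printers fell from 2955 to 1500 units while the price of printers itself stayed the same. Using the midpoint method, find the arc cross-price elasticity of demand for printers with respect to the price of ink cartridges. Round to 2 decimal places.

-2.83

ΔQ_A = 1500 − 2955 = -1455; ΔP_B = 28.25 − 22.4 = 5.85.
Midpoints: Q̄_A = 2227.5, P̄_B = 25.32.
ε = (ΔQ_A/Q̄_A)/(ΔP_B/P̄_B) = (-1455/2227.5)/(5.85/25.32) ≈ -2.83.
ε < 0: printers and ink cartridges are complements.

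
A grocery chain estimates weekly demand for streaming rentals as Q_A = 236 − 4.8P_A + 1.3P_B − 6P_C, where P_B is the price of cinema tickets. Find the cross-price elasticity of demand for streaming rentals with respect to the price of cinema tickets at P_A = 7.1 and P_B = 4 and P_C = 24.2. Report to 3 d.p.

0.084

At P_A = 7.1 and P_B = 4 and P_C = 24.2: Q_A = 61.92.
∂Q_A/∂P_B = 1.3.
ε = (∂Q_A/∂P_B)(P_B/Q_A) = 1.3 × (4/61.92) ≈ 0.084.
Since ε > 0, streaming rentals and cinema tickets are substitutes.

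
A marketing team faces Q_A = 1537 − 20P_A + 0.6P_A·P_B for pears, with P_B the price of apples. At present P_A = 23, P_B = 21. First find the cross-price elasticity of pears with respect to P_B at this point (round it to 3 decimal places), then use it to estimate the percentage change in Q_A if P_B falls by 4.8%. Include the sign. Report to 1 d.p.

-1.0%

At P_A = 23, P_B = 21: Q_A = 1366.8.
∂Q_A/∂P_B = 0.6P_A = 13.8000.
ε = (∂Q_A/∂P_B)(P_B/Q_A) = 13.8000 × 21/1366.8 ≈ 0.212.
%ΔQ_A ≈ ε × %ΔP_B = 0.212 × (-4.8%) = -1.0%.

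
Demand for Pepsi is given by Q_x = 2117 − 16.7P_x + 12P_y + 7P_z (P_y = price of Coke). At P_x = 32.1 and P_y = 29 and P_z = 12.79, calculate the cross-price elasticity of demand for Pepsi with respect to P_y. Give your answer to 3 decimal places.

At P_x = 32.1 and P_y = 29 and P_z = 12.79: Q_x = 2018.46.
∂Q_x/∂P_y = 12.
ε = (∂Q_x/∂P_y)(P_y/Q_x) = 12 × (29/2018.46) ≈ 0.172.
Since ε > 0, Pepsi and Coke are substitutes.

0.172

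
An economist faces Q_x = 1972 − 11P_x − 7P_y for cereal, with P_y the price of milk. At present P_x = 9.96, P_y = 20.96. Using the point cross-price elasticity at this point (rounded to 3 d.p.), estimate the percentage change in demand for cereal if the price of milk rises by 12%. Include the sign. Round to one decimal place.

-1.0%

At P_x = 9.96, P_y = 20.96: Q_x = 1715.72.
∂Q_x/∂P_y = -7.
ε = (∂Q_x/∂P_y)(P_y/Q_x) = -7.0000 × 20.96/1715.72 ≈ -0.086.
%ΔQ_x ≈ ε × %ΔP_y = -0.086 × (12%) = -1.0%.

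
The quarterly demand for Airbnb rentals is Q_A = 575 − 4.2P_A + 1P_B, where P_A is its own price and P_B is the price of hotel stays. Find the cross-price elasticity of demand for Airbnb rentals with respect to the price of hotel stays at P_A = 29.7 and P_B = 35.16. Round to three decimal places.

0.072

At P_A = 29.7 and P_B = 35.16: Q_A = 485.42.
∂Q_A/∂P_B = 1.
ε = (∂Q_A/∂P_B)(P_B/Q_A) = 1 × (35.16/485.42) ≈ 0.072.
Since ε > 0, Airbnb rentals and hotel stays are substitutes.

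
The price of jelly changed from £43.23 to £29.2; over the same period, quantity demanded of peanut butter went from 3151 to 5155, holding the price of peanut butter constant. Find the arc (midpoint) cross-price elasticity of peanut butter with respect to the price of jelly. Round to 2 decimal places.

-1.25

ΔQ_A = 5155 − 3151 = 2004; ΔP_B = 29.2 − 43.23 = -14.03.
Midpoints: Q̄_A = 4153.0, P̄_B = 36.21.
ε = (ΔQ_A/Q̄_A)/(ΔP_B/P̄_B) = (2004/4153.0)/(-14.03/36.21) ≈ -1.25.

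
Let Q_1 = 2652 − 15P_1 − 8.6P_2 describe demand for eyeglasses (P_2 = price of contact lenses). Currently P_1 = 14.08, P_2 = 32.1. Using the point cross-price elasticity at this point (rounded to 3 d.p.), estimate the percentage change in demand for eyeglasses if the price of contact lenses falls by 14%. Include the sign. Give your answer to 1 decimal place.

At P_1 = 14.08, P_2 = 32.1: Q_1 = 2164.74.
∂Q_1/∂P_2 = -8.6.
ε = (∂Q_1/∂P_2)(P_2/Q_1) = -8.6000 × 32.1/2164.74 ≈ -0.128.
%ΔQ_1 ≈ ε × %ΔP_2 = -0.128 × (-14%) = 1.8%.

1.8%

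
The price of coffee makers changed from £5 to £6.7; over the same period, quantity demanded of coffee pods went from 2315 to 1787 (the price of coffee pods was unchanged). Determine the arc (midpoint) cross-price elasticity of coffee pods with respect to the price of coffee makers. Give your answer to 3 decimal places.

ΔQ_A = 1787 − 2315 = -528; ΔP_B = 6.7 − 5 = 1.7.
Midpoints: Q̄_A = 2051.0, P̄_B = 5.85.
ε = (ΔQ_A/Q̄_A)/(ΔP_B/P̄_B) = (-528/2051.0)/(1.7/5.85) ≈ -0.886.

-0.886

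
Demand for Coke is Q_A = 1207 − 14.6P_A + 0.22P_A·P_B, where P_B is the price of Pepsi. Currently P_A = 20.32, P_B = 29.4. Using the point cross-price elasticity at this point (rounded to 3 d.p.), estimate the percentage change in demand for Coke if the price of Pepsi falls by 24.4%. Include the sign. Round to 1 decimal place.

At P_A = 20.32, P_B = 29.4: Q_A = 1041.758.
∂Q_A/∂P_B = 0.22P_A = 4.4704.
ε = (∂Q_A/∂P_B)(P_B/Q_A) = 4.4704 × 29.4/1041.758 ≈ 0.126.
%ΔQ_A ≈ ε × %ΔP_B = 0.126 × (-24.4%) = -3.1%.

-3.1%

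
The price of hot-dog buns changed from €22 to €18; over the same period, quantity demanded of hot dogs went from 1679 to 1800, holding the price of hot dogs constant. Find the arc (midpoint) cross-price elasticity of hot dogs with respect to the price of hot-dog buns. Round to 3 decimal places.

-0.348

ΔQ_A = 1800 − 1679 = 121; ΔP_B = 18 − 22 = -4.
Midpoints: Q̄_A = 1739.5, P̄_B = 20.00.
ε = (ΔQ_A/Q̄_A)/(ΔP_B/P̄_B) = (121/1739.5)/(-4/20.00) ≈ -0.348.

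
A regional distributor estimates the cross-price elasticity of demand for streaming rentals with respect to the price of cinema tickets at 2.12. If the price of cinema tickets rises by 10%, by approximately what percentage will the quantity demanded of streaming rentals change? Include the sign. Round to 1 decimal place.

21.2%

%ΔQ ≈ ε × %ΔP of cinema tickets = 2.12 × (10%) = 21.2%.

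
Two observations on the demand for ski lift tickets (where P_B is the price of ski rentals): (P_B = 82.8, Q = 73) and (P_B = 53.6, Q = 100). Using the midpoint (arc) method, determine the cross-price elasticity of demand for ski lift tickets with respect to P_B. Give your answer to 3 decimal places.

-0.729

ΔQ_A = 100 − 73 = 27; ΔP_B = 53.6 − 82.8 = -29.2.
Midpoints: Q̄_A = 86.5, P̄_B = 68.20.
ε = (ΔQ_A/Q̄_A)/(ΔP_B/P̄_B) = (27/86.5)/(-29.2/68.20) ≈ -0.729.
ε < 0: ski lift tickets and ski rentals are complements.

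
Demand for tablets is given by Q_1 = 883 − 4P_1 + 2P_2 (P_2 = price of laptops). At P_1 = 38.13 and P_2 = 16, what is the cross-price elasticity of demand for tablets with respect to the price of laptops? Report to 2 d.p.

0.04

At P_1 = 38.13 and P_2 = 16: Q_1 = 762.48.
∂Q_1/∂P_2 = 2.
ε = (∂Q_1/∂P_2)(P_2/Q_1) = 2 × (16/762.48) ≈ 0.04.
Since ε > 0, tablets and laptops are substitutes.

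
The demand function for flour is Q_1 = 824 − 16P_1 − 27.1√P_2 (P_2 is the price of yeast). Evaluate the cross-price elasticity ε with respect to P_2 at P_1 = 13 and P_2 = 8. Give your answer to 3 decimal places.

-0.071

At P_1 = 13 and P_2 = 8: Q_1 = 539.350.
∂Q_1/∂P_2 = -27.1/(2√P_2) = -27.1/(2√8) = -4.7906.
ε = (∂Q_1/∂P_2)(P_2/Q_1) = -4.7906 × (8/539.350) ≈ -0.071.
ε < 0: complements.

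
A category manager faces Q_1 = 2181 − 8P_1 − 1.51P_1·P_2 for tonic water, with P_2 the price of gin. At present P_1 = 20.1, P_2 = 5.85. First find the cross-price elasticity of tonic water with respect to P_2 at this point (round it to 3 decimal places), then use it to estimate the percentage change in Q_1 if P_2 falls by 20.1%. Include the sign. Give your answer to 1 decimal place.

At P_1 = 20.1, P_2 = 5.85: Q_1 = 1842.647.
∂Q_1/∂P_2 = -1.51P_1 = -30.3510.
ε = (∂Q_1/∂P_2)(P_2/Q_1) = -30.3510 × 5.85/1842.647 ≈ -0.096.
%ΔQ_1 ≈ ε × %ΔP_2 = -0.096 × (-20.1%) = 1.9%.

1.9%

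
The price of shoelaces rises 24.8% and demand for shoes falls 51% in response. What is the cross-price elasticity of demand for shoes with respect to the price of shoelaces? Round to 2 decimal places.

-2.06

ε = (%ΔQ of shoes) / (%ΔP of shoelaces) = (-51%) / (24.8%) ≈ -2.06.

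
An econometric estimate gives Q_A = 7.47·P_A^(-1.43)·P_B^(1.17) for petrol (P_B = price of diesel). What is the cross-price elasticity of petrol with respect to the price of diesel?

1.17

In a log-linear (constant-elasticity) demand function, the coefficient on the exponent of P_B is the cross-price elasticity.
ε = 1.17. Positive, so petrol and diesel are substitutes.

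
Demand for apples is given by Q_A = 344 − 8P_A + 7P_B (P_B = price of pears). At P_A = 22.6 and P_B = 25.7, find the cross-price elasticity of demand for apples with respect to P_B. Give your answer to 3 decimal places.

At P_A = 22.6 and P_B = 25.7: Q_A = 343.1.
∂Q_A/∂P_B = 7.
ε = (∂Q_A/∂P_B)(P_B/Q_A) = 7 × (25.7/343.1) ≈ 0.524.
Since ε > 0, apples and pears are substitutes.

0.524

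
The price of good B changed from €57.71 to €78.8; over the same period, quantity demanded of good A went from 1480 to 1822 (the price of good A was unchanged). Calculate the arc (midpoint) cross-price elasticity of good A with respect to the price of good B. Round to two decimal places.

ΔQ_A = 1822 − 1480 = 342; ΔP_B = 78.8 − 57.71 = 21.09.
Midpoints: Q̄_A = 1651.0, P̄_B = 68.25.
ε = (ΔQ_A/Q̄_A)/(ΔP_B/P̄_B) = (342/1651.0)/(21.09/68.25) ≈ 0.67.

0.67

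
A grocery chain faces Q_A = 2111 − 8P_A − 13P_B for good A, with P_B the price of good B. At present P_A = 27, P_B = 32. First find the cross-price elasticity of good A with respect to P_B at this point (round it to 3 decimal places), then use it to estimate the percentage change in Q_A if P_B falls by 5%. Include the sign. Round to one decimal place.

At P_A = 27, P_B = 32: Q_A = 1479.
∂Q_A/∂P_B = -13.
ε = (∂Q_A/∂P_B)(P_B/Q_A) = -13.0000 × 32/1479 ≈ -0.281.
%ΔQ_A ≈ ε × %ΔP_B = -0.281 × (-5%) = 1.4%.

1.4%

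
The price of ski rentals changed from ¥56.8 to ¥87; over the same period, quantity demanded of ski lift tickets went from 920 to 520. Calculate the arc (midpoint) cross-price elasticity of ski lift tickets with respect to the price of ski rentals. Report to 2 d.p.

-1.32

ΔQ_A = 520 − 920 = -400; ΔP_B = 87 − 56.8 = 30.2.
Midpoints: Q̄_A = 720.0, P̄_B = 71.90.
ε = (ΔQ_A/Q̄_A)/(ΔP_B/P̄_B) = (-400/720.0)/(30.2/71.90) ≈ -1.32.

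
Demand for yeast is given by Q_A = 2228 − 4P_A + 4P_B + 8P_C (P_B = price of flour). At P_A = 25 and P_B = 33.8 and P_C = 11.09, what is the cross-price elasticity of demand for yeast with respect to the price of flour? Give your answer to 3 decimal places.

0.057

At P_A = 25 and P_B = 33.8 and P_C = 11.09: Q_A = 2351.92.
∂Q_A/∂P_B = 4.
ε = (∂Q_A/∂P_B)(P_B/Q_A) = 4 × (33.8/2351.92) ≈ 0.057.
Since ε > 0, yeast and flour are substitutes.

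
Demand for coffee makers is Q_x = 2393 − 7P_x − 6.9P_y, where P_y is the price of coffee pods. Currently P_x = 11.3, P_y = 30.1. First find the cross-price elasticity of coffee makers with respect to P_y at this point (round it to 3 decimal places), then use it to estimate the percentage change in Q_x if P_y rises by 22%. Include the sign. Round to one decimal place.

-2.2%

At P_x = 11.3, P_y = 30.1: Q_x = 2106.21.
∂Q_x/∂P_y = -6.9.
ε = (∂Q_x/∂P_y)(P_y/Q_x) = -6.9000 × 30.1/2106.21 ≈ -0.099.
%ΔQ_x ≈ ε × %ΔP_y = -0.099 × (22%) = -2.2%.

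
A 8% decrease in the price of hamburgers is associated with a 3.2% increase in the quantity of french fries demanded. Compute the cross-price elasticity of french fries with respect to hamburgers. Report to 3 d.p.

ε = (%ΔQ of french fries) / (%ΔP of hamburgers) = (3.2%) / (-8%) ≈ -0.400.
Negative cross-price elasticity: complements.

-0.400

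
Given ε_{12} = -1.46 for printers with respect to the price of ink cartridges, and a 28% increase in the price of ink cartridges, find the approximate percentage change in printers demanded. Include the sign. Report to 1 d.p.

%ΔQ ≈ ε × %ΔP of ink cartridges = -1.46 × (28%) = -40.9%.

-40.9%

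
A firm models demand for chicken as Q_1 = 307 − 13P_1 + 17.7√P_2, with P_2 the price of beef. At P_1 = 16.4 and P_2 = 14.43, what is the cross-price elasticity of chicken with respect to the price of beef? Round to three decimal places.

0.209

At P_1 = 16.4 and P_2 = 14.43: Q_1 = 161.037.
∂Q_1/∂P_2 = 17.7/(2√P_2) = 17.7/(2√14.43) = 2.3298.
ε = (∂Q_1/∂P_2)(P_2/Q_1) = 2.3298 × (14.43/161.037) ≈ 0.209.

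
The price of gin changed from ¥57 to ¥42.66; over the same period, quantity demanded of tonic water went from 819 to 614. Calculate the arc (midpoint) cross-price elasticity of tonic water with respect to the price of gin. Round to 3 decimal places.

0.994

ΔQ_A = 614 − 819 = -205; ΔP_B = 42.66 − 57 = -14.34.
Midpoints: Q̄_A = 716.5, P̄_B = 49.83.
ε = (ΔQ_A/Q̄_A)/(ΔP_B/P̄_B) = (-205/716.5)/(-14.34/49.83) ≈ 0.994.
ε > 0: tonic water and gin are substitutes.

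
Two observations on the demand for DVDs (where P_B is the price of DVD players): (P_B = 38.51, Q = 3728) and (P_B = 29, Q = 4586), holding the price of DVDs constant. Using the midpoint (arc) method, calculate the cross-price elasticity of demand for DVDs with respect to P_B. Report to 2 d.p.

-0.73

ΔQ_A = 4586 − 3728 = 858; ΔP_B = 29 − 38.51 = -9.51.
Midpoints: Q̄_A = 4157.0, P̄_B = 33.75.
ε = (ΔQ_A/Q̄_A)/(ΔP_B/P̄_B) = (858/4157.0)/(-9.51/33.75) ≈ -0.73.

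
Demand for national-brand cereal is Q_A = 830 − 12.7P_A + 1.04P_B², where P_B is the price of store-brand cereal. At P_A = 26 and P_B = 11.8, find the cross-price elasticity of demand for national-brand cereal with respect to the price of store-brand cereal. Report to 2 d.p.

0.45

At P_A = 26 and P_B = 11.8: Q_A = 644.610.
∂Q_A/∂P_B = 2.08P_B = 2.08(11.8) = 24.5440.
ε = (∂Q_A/∂P_B)(P_B/Q_A) = 24.5440 × (11.8/644.610) ≈ 0.45.
ε > 0: substitutes.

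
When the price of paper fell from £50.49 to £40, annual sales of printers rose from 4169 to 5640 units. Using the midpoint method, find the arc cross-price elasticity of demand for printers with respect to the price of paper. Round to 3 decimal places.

-1.294

ΔQ_A = 5640 − 4169 = 1471; ΔP_B = 40 − 50.49 = -10.49.
Midpoints: Q̄_A = 4904.5, P̄_B = 45.25.
ε = (ΔQ_A/Q̄_A)/(ΔP_B/P̄_B) = (1471/4904.5)/(-10.49/45.25) ≈ -1.294.
ε < 0: printers and paper are complements.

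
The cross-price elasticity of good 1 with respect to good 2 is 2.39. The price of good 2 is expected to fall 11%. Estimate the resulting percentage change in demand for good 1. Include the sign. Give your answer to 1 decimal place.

-26.3%

%ΔQ ≈ ε × %ΔP of good 2 = 2.39 × (-11%) = -26.3%.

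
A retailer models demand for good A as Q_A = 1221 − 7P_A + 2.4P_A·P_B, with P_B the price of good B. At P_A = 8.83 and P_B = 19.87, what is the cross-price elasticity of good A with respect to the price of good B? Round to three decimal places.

At P_A = 8.83 and P_B = 19.87: Q_A = 1580.275.
∂Q_A/∂P_B = 2.4P_A = 2.4(8.83) = 21.1920.
ε = (∂Q_A/∂P_B)(P_B/Q_A) = 21.1920 × (19.87/1580.275) ≈ 0.266.

0.266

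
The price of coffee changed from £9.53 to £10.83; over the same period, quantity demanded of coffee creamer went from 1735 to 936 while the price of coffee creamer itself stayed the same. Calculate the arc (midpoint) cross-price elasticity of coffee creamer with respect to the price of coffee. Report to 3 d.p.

ΔQ_A = 936 − 1735 = -799; ΔP_B = 10.83 − 9.53 = 1.3.
Midpoints: Q̄_A = 1335.5, P̄_B = 10.18.
ε = (ΔQ_A/Q̄_A)/(ΔP_B/P̄_B) = (-799/1335.5)/(1.3/10.18) ≈ -4.685.

-4.685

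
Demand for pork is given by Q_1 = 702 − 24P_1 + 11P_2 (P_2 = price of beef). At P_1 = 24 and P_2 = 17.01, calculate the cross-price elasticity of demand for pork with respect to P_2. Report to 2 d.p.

0.60

At P_1 = 24 and P_2 = 17.01: Q_1 = 313.11.
∂Q_1/∂P_2 = 11.
ε = (∂Q_1/∂P_2)(P_2/Q_1) = 11 × (17.01/313.11) ≈ 0.60.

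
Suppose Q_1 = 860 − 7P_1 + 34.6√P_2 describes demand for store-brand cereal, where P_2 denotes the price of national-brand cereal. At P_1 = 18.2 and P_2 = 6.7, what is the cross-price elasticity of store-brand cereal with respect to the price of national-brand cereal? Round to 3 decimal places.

At P_1 = 18.2 and P_2 = 6.7: Q_1 = 822.160.
∂Q_1/∂P_2 = 34.6/(2√P_2) = 34.6/(2√6.7) = 6.6836.
ε = (∂Q_1/∂P_2)(P_2/Q_1) = 6.6836 × (6.7/822.160) ≈ 0.054.

0.054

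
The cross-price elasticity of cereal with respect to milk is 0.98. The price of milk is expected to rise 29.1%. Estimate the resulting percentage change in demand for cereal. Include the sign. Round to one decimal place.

28.5%

%ΔQ ≈ ε × %ΔP of milk = 0.98 × (29.1%) = 28.5%.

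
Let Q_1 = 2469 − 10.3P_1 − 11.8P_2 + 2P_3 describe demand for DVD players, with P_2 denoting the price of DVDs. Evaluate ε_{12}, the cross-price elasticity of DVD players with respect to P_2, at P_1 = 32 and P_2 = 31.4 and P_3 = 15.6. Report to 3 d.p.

-0.206

At P_1 = 32 and P_2 = 31.4 and P_3 = 15.6: Q_1 = 1800.08.
∂Q_1/∂P_2 = -11.8.
ε = (∂Q_1/∂P_2)(P_2/Q_1) = -11.8 × (31.4/1800.08) ≈ -0.206.
Since ε < 0, DVD players and DVDs are complements.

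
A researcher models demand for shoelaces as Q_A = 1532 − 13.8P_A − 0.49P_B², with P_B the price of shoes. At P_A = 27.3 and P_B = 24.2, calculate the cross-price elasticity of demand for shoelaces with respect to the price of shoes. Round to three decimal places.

At P_A = 27.3 and P_B = 24.2: Q_A = 868.296.
∂Q_A/∂P_B = -0.98P_B = -0.98(24.2) = -23.7160.
ε = (∂Q_A/∂P_B)(P_B/Q_A) = -23.7160 × (24.2/868.296) ≈ -0.661.
ε < 0: complements.

-0.661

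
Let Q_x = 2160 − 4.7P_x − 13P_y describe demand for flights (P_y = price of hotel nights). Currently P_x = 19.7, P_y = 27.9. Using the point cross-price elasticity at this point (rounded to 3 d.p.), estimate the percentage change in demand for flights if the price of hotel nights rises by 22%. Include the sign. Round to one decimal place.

At P_x = 19.7, P_y = 27.9: Q_x = 1704.71.
∂Q_x/∂P_y = -13.
ε = (∂Q_x/∂P_y)(P_y/Q_x) = -13.0000 × 27.9/1704.71 ≈ -0.213.
%ΔQ_x ≈ ε × %ΔP_y = -0.213 × (22%) = -4.7%.

-4.7%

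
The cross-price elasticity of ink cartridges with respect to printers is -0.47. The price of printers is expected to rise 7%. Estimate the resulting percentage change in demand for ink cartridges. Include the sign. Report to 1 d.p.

%ΔQ ≈ ε × %ΔP of printers = -0.47 × (7%) = -3.3%.
Demand for ink cartridges falls by about 3.3%.

-3.3%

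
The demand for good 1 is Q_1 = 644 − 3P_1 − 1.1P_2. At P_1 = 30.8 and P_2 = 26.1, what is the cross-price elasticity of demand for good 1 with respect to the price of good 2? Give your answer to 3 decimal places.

At P_1 = 30.8 and P_2 = 26.1: Q_1 = 522.89.
∂Q_1/∂P_2 = -1.1.
ε = (∂Q_1/∂P_2)(P_2/Q_1) = -1.1 × (26.1/522.89) ≈ -0.055.

-0.055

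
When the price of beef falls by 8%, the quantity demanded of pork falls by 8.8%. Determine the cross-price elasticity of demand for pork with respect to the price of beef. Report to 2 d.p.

1.10

ε = (%ΔQ of pork) / (%ΔP of beef) = (-8.8%) / (-8%) ≈ 1.10.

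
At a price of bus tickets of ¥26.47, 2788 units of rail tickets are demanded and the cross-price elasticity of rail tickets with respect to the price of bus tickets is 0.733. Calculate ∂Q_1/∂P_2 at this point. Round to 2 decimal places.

77.20

ε = (∂Q_1/∂P_2)·(P_2/Q_1) ⇒ ∂Q_1/∂P_2 = ε·Q_1/P_2 = 0.733 × 2788/26.47 ≈ 77.20.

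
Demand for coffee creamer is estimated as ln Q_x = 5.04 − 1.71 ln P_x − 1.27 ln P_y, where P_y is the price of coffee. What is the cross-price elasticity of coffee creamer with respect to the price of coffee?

-1.27

In a log-linear (constant-elasticity) demand function, the coefficient on ln P_y is the cross-price elasticity.
ε = -1.27. Negative, so coffee creamer and coffee are complements.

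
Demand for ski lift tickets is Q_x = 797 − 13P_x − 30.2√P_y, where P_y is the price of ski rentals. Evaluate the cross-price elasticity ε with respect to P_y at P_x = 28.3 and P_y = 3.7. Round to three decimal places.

At P_x = 28.3 and P_y = 3.7: Q_x = 371.009.
∂Q_x/∂P_y = -30.2/(2√P_y) = -30.2/(2√3.7) = -7.8501.
ε = (∂Q_x/∂P_y)(P_y/Q_x) = -7.8501 × (3.7/371.009) ≈ -0.078.
ε < 0: complements.

-0.078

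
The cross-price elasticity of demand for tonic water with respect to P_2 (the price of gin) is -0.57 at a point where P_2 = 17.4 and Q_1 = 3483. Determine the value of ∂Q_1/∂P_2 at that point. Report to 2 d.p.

-114.10

ε = (∂Q_1/∂P_2)·(P_2/Q_1) ⇒ ∂Q_1/∂P_2 = ε·Q_1/P_2 = -0.57 × 3483/17.4 ≈ -114.10.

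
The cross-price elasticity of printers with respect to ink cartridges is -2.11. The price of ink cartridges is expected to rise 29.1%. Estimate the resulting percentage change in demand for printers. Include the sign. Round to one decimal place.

%ΔQ ≈ ε × %ΔP of ink cartridges = -2.11 × (29.1%) = -61.4%.

-61.4%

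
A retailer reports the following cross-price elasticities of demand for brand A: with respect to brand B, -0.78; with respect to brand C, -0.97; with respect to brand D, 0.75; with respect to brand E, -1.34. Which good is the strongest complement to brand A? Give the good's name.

brand E

Complements have ε < 0. The most negative value is -1.34 (brand E).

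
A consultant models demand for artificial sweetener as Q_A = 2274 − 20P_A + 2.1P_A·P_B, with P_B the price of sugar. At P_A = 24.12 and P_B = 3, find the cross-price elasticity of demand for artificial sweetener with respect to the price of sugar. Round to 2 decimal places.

At P_A = 24.12 and P_B = 3: Q_A = 1943.556.
∂Q_A/∂P_B = 2.1P_A = 2.1(24.12) = 50.6520.
ε = (∂Q_A/∂P_B)(P_B/Q_A) = 50.6520 × (3/1943.556) ≈ 0.08.
ε > 0: substitutes.

0.08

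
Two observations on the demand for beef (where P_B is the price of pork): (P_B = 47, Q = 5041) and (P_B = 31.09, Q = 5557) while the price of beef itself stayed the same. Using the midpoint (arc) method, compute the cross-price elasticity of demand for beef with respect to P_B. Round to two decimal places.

ΔQ_A = 5557 − 5041 = 516; ΔP_B = 31.09 − 47 = -15.91.
Midpoints: Q̄_A = 5299.0, P̄_B = 39.05.
ε = (ΔQ_A/Q̄_A)/(ΔP_B/P̄_B) = (516/5299.0)/(-15.91/39.05) ≈ -0.24.

-0.24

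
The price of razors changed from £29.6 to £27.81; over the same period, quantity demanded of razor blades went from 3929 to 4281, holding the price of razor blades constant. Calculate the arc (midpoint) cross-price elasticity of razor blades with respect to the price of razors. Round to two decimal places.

-1.38

ΔQ_A = 4281 − 3929 = 352; ΔP_B = 27.81 − 29.6 = -1.79.
Midpoints: Q̄_A = 4105.0, P̄_B = 28.70.
ε = (ΔQ_A/Q̄_A)/(ΔP_B/P̄_B) = (352/4105.0)/(-1.79/28.70) ≈ -1.38.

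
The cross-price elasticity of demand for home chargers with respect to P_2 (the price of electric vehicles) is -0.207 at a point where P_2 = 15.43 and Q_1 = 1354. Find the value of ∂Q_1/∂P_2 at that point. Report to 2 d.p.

-18.16

ε = (∂Q_1/∂P_2)·(P_2/Q_1) ⇒ ∂Q_1/∂P_2 = ε·Q_1/P_2 = -0.207 × 1354/15.43 ≈ -18.16.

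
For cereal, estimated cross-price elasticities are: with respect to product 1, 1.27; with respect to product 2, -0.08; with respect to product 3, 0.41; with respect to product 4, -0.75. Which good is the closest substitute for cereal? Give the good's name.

Substitutes have ε > 0. Among the positive values, 1.27 (product 1) is largest.

product 1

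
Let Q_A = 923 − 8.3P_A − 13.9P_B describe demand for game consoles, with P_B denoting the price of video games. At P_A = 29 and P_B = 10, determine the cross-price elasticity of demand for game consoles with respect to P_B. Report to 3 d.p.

-0.256

At P_A = 29 and P_B = 10: Q_A = 543.3.
∂Q_A/∂P_B = -13.9.
ε = (∂Q_A/∂P_B)(P_B/Q_A) = -13.9 × (10/543.3) ≈ -0.256.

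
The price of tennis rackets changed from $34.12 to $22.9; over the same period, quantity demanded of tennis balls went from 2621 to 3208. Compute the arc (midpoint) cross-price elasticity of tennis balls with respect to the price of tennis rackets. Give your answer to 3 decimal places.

ΔQ_A = 3208 − 2621 = 587; ΔP_B = 22.9 − 34.12 = -11.22.
Midpoints: Q̄_A = 2914.5, P̄_B = 28.51.
ε = (ΔQ_A/Q̄_A)/(ΔP_B/P̄_B) = (587/2914.5)/(-11.22/28.51) ≈ -0.512.
ε < 0: tennis balls and tennis rackets are complements.

-0.512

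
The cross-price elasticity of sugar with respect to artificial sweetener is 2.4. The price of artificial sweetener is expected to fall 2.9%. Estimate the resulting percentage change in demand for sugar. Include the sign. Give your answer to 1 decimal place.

-7.0%

%ΔQ ≈ ε × %ΔP of artificial sweetener = 2.4 × (-2.9%) = -7.0%.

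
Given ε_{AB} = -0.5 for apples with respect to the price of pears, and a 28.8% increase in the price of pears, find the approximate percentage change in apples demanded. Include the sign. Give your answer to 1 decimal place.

-14.4%

%ΔQ ≈ ε × %ΔP of pears = -0.5 × (28.8%) = -14.4%.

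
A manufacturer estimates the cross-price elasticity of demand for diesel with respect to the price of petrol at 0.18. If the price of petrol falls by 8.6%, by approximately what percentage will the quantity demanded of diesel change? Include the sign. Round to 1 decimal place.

-1.5%

%ΔQ ≈ ε × %ΔP of petrol = 0.18 × (-8.6%) = -1.5%.
Demand for diesel falls by about 1.5%.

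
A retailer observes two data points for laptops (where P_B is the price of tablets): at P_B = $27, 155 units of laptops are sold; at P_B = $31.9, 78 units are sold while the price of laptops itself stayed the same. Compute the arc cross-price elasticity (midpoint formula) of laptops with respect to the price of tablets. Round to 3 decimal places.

ΔQ_A = 78 − 155 = -77; ΔP_B = 31.9 − 27 = 4.9.
Midpoints: Q̄_A = 116.5, P̄_B = 29.45.
ε = (ΔQ_A/Q̄_A)/(ΔP_B/P̄_B) = (-77/116.5)/(4.9/29.45) ≈ -3.972.
ε < 0: laptops and tablets are complements.

-3.972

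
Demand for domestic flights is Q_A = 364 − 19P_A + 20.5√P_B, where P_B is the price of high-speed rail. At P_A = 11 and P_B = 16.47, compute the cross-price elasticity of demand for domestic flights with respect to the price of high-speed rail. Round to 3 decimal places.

0.175

At P_A = 11 and P_B = 16.47: Q_A = 238.196.
∂Q_A/∂P_B = 20.5/(2√P_B) = 20.5/(2√16.47) = 2.5257.
ε = (∂Q_A/∂P_B)(P_B/Q_A) = 2.5257 × (16.47/238.196) ≈ 0.175.
ε > 0: substitutes.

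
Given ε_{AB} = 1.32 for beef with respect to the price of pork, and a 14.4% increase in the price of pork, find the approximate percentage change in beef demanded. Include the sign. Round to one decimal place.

19.0%

%ΔQ ≈ ε × %ΔP of pork = 1.32 × (14.4%) = 19.0%.
Demand for beef rises by about 19.0%.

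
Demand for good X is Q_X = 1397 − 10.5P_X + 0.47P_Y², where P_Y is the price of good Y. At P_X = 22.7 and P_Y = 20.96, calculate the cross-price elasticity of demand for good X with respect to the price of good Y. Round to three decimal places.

At P_X = 22.7 and P_Y = 20.96: Q_X = 1365.131.
∂Q_X/∂P_Y = 0.94P_Y = 0.94(20.96) = 19.7024.
ε = (∂Q_X/∂P_Y)(P_Y/Q_X) = 19.7024 × (20.96/1365.131) ≈ 0.303.
ε > 0: substitutes.

0.303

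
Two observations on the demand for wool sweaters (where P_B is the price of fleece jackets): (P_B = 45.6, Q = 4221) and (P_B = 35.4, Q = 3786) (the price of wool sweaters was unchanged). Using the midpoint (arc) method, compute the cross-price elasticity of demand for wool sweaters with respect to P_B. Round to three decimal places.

ΔQ_A = 3786 − 4221 = -435; ΔP_B = 35.4 − 45.6 = -10.2.
Midpoints: Q̄_A = 4003.5, P̄_B = 40.50.
ε = (ΔQ_A/Q̄_A)/(ΔP_B/P̄_B) = (-435/4003.5)/(-10.2/40.50) ≈ 0.431.
ε > 0: wool sweaters and fleece jackets are substitutes.

0.431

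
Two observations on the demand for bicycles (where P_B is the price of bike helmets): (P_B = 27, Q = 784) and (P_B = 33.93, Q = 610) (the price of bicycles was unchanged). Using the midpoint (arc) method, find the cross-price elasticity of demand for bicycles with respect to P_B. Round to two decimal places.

ΔQ_A = 610 − 784 = -174; ΔP_B = 33.93 − 27 = 6.93.
Midpoints: Q̄_A = 697.0, P̄_B = 30.46.
ε = (ΔQ_A/Q̄_A)/(ΔP_B/P̄_B) = (-174/697.0)/(6.93/30.46) ≈ -1.10.

-1.10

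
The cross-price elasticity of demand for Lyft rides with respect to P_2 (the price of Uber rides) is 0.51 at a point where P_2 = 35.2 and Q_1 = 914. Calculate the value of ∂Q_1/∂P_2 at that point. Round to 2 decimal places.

ε = (∂Q_1/∂P_2)·(P_2/Q_1) ⇒ ∂Q_1/∂P_2 = ε·Q_1/P_2 = 0.51 × 914/35.2 ≈ 13.24.

13.24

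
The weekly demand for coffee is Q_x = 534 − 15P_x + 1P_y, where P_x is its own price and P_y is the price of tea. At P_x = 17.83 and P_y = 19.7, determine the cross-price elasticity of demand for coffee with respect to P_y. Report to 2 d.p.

At P_x = 17.83 and P_y = 19.7: Q_x = 286.25.
∂Q_x/∂P_y = 1.
ε = (∂Q_x/∂P_y)(P_y/Q_x) = 1 × (19.7/286.25) ≈ 0.07.

0.07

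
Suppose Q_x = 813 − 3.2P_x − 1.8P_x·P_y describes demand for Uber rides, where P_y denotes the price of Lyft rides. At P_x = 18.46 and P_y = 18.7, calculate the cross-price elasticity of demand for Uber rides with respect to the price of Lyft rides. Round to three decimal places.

At P_x = 18.46 and P_y = 18.7: Q_x = 132.564.
∂Q_x/∂P_y = -1.8P_x = -1.8(18.46) = -33.2280.
ε = (∂Q_x/∂P_y)(P_y/Q_x) = -33.2280 × (18.7/132.564) ≈ -4.687.

-4.687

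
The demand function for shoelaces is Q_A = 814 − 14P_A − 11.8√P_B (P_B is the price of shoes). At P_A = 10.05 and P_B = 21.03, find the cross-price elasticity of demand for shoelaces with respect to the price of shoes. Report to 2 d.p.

-0.04

At P_A = 10.05 and P_B = 21.03: Q_A = 619.187.
∂Q_A/∂P_B = -11.8/(2√P_B) = -11.8/(2√21.03) = -1.2866.
ε = (∂Q_A/∂P_B)(P_B/Q_A) = -1.2866 × (21.03/619.187) ≈ -0.04.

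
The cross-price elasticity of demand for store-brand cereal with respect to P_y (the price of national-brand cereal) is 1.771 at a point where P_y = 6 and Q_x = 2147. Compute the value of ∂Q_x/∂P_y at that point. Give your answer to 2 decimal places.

ε = (∂Q_x/∂P_y)·(P_y/Q_x) ⇒ ∂Q_x/∂P_y = ε·Q_x/P_y = 1.771 × 2147/6 ≈ 633.72.

633.72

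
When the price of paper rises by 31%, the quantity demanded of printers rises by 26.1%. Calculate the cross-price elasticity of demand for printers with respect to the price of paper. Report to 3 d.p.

ε = (%ΔQ of printers) / (%ΔP of paper) = (26.1%) / (31%) ≈ 0.842.
Positive cross-price elasticity: substitutes.

0.842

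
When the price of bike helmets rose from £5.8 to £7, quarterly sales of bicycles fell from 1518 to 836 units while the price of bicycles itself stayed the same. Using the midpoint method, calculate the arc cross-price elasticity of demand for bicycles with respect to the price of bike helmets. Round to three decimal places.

ΔQ_A = 836 − 1518 = -682; ΔP_B = 7 − 5.8 = 1.2.
Midpoints: Q̄_A = 1177.0, P̄_B = 6.40.
ε = (ΔQ_A/Q̄_A)/(ΔP_B/P̄_B) = (-682/1177.0)/(1.2/6.40) ≈ -3.090.

-3.090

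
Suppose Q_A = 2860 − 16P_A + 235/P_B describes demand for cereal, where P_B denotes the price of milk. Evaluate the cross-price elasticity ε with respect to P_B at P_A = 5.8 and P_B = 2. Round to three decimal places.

At P_A = 5.8 and P_B = 2: Q_A = 2884.7.
∂Q_A/∂P_B = −235/P_B² = -58.7500.
ε = (∂Q_A/∂P_B)(P_B/Q_A) = -58.7500 × (2/2884.7) ≈ -0.041.

-0.041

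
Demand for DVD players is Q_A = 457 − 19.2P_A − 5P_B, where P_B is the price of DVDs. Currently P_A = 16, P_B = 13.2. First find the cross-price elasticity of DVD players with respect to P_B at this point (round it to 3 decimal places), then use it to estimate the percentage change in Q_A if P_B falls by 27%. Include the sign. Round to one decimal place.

21.3%

At P_A = 16, P_B = 13.2: Q_A = 83.8.
∂Q_A/∂P_B = -5.
ε = (∂Q_A/∂P_B)(P_B/Q_A) = -5.0000 × 13.2/83.8 ≈ -0.788.
%ΔQ_A ≈ ε × %ΔP_B = -0.788 × (-27%) = 21.3%.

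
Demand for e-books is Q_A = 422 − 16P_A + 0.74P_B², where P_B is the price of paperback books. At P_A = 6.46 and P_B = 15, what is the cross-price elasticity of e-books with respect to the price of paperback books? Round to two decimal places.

At P_A = 6.46 and P_B = 15: Q_A = 485.14.
∂Q_A/∂P_B = 1.48P_B = 1.48(15) = 22.2000.
ε = (∂Q_A/∂P_B)(P_B/Q_A) = 22.2000 × (15/485.14) ≈ 0.69.
ε > 0: substitutes.

0.69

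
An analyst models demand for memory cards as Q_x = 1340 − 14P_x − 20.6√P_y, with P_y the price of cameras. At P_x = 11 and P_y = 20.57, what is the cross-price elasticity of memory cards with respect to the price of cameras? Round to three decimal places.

At P_x = 11 and P_y = 20.57: Q_x = 1092.570.
∂Q_x/∂P_y = -20.6/(2√P_y) = -20.6/(2√20.57) = -2.2710.
ε = (∂Q_x/∂P_y)(P_y/Q_x) = -2.2710 × (20.57/1092.570) ≈ -0.043.

-0.043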